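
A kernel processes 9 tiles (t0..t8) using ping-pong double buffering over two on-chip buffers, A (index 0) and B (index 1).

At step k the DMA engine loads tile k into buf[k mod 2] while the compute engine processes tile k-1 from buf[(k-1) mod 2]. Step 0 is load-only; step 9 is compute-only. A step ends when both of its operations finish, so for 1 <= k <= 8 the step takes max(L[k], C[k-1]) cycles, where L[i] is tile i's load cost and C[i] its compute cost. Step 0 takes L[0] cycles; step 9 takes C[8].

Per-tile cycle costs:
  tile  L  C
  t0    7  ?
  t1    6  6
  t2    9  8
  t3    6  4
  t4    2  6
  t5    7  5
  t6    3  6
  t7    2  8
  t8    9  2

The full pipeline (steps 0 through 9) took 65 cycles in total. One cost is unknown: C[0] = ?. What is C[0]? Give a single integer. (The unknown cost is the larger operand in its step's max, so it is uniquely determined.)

step 0: dur = L[0]=7 = 7
step 1: dur = max(L[1]=6, C[0]=?) = C[0]  (unknown; binding)
step 2: dur = max(L[2]=9, C[1]=6) = 9
step 3: dur = max(L[3]=6, C[2]=8) = 8
step 4: dur = max(L[4]=2, C[3]=4) = 4
step 5: dur = max(L[5]=7, C[4]=6) = 7
step 6: dur = max(L[6]=3, C[5]=5) = 5
step 7: dur = max(L[7]=2, C[6]=6) = 6
step 8: dur = max(L[8]=9, C[7]=8) = 9
step 9: dur = C[8]=2 = 2
sum of known step durations = 57
dur[1] = total - known = 65 - 57 = 8
C[0] is the binding max in step 1, so C[0] = dur[1] = 8

C[0] = 8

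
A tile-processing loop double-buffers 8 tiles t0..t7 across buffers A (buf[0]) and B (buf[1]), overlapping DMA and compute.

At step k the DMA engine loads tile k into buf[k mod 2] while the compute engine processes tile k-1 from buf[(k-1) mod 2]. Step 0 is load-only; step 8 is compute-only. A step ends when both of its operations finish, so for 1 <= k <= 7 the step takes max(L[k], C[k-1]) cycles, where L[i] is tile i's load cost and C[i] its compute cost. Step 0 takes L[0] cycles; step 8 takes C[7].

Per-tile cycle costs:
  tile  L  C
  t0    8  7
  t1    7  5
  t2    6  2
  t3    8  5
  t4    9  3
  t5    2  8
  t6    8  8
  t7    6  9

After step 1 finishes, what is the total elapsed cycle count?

end_cycle[1] = 15

step 0: L[0]=8 → dur=8, Σ=8 | A=load:t0 B=idle [load-only]
step 1: L[1]=7 C[0]=7 → dur=7, Σ=15 | A=compute:t0 B=load:t1 [tied]
step 2: L[2]=6 C[1]=5 → dur=6, Σ=21 | A=load:t2 B=compute:t1 [load-bound]
step 3: L[3]=8 C[2]=2 → dur=8, Σ=29 | A=compute:t2 B=load:t3 [load-bound]
step 4: L[4]=9 C[3]=5 → dur=9, Σ=38 | A=load:t4 B=compute:t3 [load-bound]
step 5: L[5]=2 C[4]=3 → dur=3, Σ=41 | A=compute:t4 B=load:t5 [compute-bound]
step 6: L[6]=8 C[5]=8 → dur=8, Σ=49 | A=load:t6 B=compute:t5 [tied]
step 7: L[7]=6 C[6]=8 → dur=8, Σ=57 | A=compute:t6 B=load:t7 [compute-bound]
step 8: C[7]=9 → dur=9, Σ=66 | A=idle B=compute:t7 [compute-only]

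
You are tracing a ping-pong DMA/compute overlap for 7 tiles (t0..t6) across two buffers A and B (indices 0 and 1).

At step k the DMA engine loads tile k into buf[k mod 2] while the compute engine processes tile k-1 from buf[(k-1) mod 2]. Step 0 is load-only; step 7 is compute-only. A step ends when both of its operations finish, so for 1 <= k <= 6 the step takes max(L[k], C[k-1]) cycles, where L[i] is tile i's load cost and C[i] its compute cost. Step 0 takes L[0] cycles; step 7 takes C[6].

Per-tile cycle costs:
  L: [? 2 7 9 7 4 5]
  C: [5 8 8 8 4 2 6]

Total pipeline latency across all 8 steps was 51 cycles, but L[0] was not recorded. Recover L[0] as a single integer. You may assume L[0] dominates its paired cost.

L[0] = 6

step 0: dur = L[0]=? = L[0]  (unknown; binding)
step 1: dur = max(L[1]=2, C[0]=5) = 5
step 2: dur = max(L[2]=7, C[1]=8) = 8
step 3: dur = max(L[3]=9, C[2]=8) = 9
step 4: dur = max(L[4]=7, C[3]=8) = 8
step 5: dur = max(L[5]=4, C[4]=4) = 4
step 6: dur = max(L[6]=5, C[5]=2) = 5
step 7: dur = C[6]=6 = 6
sum of known step durations = 45
dur[0] = total - known = 51 - 45 = 6
L[0] is the binding max in step 0, so L[0] = dur[0] = 6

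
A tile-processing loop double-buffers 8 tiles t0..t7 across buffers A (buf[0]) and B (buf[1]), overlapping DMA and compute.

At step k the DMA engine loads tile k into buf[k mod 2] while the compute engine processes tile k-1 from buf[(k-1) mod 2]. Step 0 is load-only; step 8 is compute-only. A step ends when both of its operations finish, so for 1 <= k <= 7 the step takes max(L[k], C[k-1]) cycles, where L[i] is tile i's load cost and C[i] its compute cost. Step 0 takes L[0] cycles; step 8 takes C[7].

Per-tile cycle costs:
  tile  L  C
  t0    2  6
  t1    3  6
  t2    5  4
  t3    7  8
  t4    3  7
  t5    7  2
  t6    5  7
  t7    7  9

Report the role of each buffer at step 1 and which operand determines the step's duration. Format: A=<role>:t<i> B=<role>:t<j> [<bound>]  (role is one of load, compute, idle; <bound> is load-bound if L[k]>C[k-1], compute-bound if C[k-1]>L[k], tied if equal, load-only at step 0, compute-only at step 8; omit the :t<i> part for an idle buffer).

k=0 load=t0/2c comp=- wait=2 total=2
k=1 load=t1/3c comp=t0/6c wait=6 total=8
k=2 load=t2/5c comp=t1/6c wait=6 total=14
k=3 load=t3/7c comp=t2/4c wait=7 total=21
k=4 load=t4/3c comp=t3/8c wait=8 total=29
k=5 load=t5/7c comp=t4/7c wait=7 total=36
k=6 load=t6/5c comp=t5/2c wait=5 total=41
k=7 load=t7/7c comp=t6/7c wait=7 total=48
k=8 load=- comp=t7/9c wait=9 total=57

step 1: A=compute:t0 B=load:t1 [compute-bound]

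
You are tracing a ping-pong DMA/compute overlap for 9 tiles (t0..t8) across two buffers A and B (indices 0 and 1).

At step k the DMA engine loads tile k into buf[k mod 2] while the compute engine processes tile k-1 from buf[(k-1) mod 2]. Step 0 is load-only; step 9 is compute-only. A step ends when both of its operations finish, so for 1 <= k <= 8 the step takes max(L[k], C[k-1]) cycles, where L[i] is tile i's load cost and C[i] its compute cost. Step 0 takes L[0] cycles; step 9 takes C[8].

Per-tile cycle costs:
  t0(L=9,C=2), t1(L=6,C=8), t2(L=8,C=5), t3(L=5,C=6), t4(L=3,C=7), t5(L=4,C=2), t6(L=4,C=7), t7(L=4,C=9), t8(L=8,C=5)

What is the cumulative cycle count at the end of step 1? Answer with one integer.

end_cycle[1] = 15

[0] DMA t0→A (9c) ∥ CU idle ⇒ 9c, clock 9
[1] DMA t1→B (6c) ∥ CU A:t0 (2c) ⇒ 6c, clock 15
[2] DMA t2→A (8c) ∥ CU B:t1 (8c) ⇒ 8c, clock 23
[3] DMA t3→B (5c) ∥ CU A:t2 (5c) ⇒ 5c, clock 28
[4] DMA t4→A (3c) ∥ CU B:t3 (6c) ⇒ 6c, clock 34
[5] DMA t5→B (4c) ∥ CU A:t4 (7c) ⇒ 7c, clock 41
[6] DMA t6→A (4c) ∥ CU B:t5 (2c) ⇒ 4c, clock 45
[7] DMA t7→B (4c) ∥ CU A:t6 (7c) ⇒ 7c, clock 52
[8] DMA t8→A (8c) ∥ CU B:t7 (9c) ⇒ 9c, clock 61
[9] DMA idle ∥ CU A:t8 (5c) ⇒ 5c, clock 66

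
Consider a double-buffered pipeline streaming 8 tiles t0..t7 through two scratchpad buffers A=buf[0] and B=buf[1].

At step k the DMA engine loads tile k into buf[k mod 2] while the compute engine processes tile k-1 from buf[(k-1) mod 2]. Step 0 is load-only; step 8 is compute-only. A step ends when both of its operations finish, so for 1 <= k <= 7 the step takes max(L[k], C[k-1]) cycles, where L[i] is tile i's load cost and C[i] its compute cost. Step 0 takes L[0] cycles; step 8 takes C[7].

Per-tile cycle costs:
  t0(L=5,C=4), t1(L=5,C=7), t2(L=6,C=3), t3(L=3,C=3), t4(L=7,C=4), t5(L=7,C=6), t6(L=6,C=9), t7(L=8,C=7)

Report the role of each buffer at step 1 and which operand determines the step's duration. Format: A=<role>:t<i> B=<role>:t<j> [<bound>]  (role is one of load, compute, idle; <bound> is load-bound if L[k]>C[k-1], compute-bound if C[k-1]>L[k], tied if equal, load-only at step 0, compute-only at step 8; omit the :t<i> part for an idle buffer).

step 0: L[0]=5 → dur=5, Σ=5 | A=load:t0 B=idle [load-only]
step 1: L[1]=5 C[0]=4 → dur=5, Σ=10 | A=compute:t0 B=load:t1 [load-bound]
step 2: L[2]=6 C[1]=7 → dur=7, Σ=17 | A=load:t2 B=compute:t1 [compute-bound]
step 3: L[3]=3 C[2]=3 → dur=3, Σ=20 | A=compute:t2 B=load:t3 [tied]
step 4: L[4]=7 C[3]=3 → dur=7, Σ=27 | A=load:t4 B=compute:t3 [load-bound]
step 5: L[5]=7 C[4]=4 → dur=7, Σ=34 | A=compute:t4 B=load:t5 [load-bound]
step 6: L[6]=6 C[5]=6 → dur=6, Σ=40 | A=load:t6 B=compute:t5 [tied]
step 7: L[7]=8 C[6]=9 → dur=9, Σ=49 | A=compute:t6 B=load:t7 [compute-bound]
step 8: C[7]=7 → dur=7, Σ=56 | A=idle B=compute:t7 [compute-only]

step 1: A=compute:t0 B=load:t1 [load-bound]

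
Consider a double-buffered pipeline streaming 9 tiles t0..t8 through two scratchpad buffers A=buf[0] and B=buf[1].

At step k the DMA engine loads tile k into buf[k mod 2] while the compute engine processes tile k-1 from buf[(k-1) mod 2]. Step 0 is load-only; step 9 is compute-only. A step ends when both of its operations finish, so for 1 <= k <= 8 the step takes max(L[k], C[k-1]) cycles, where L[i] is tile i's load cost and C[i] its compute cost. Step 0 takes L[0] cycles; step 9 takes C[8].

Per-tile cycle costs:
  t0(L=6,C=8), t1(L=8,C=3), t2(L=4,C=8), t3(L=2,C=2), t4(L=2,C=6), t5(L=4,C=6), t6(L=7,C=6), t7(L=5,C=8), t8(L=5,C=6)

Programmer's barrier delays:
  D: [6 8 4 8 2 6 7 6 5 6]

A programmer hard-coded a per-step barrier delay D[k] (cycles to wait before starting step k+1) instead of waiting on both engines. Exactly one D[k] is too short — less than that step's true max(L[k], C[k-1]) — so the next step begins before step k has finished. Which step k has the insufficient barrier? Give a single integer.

hazard at step 8

k=0 barrier L[0]=6→6c, D[0]=6 ok
k=1 barrier max(L[1]=8,C[0]=8)→8c, D[1]=8 ok
k=2 barrier max(L[2]=4,C[1]=3)→4c, D[2]=4 ok
k=3 barrier max(L[3]=2,C[2]=8)→8c, D[3]=8 ok
k=4 barrier max(L[4]=2,C[3]=2)→2c, D[4]=2 ok
k=5 barrier max(L[5]=4,C[4]=6)→6c, D[5]=6 ok
k=6 barrier max(L[6]=7,C[5]=6)→7c, D[6]=7 ok
k=7 barrier max(L[7]=5,C[6]=6)→6c, D[7]=6 ok
k=8 barrier max(L[8]=5,C[7]=8)→8c, D[8]=5 SHORT
k=9 barrier C[8]=6→6c, D[9]=6 ok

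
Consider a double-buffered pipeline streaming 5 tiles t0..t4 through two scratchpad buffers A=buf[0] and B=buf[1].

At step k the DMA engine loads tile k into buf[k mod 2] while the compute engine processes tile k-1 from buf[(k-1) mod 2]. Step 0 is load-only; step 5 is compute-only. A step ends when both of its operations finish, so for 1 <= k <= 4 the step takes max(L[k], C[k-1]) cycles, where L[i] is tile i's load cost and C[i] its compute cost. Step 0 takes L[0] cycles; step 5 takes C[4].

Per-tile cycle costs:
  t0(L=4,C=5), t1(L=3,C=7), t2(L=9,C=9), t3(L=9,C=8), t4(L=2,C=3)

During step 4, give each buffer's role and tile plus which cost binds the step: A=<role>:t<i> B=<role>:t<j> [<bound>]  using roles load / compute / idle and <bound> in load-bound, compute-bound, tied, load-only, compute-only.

[0] DMA t0→A (4c) ∥ CU idle ⇒ 4c, clock 4
[1] DMA t1→B (3c) ∥ CU A:t0 (5c) ⇒ 5c, clock 9
[2] DMA t2→A (9c) ∥ CU B:t1 (7c) ⇒ 9c, clock 18
[3] DMA t3→B (9c) ∥ CU A:t2 (9c) ⇒ 9c, clock 27
[4] DMA t4→A (2c) ∥ CU B:t3 (8c) ⇒ 8c, clock 35
[5] DMA idle ∥ CU A:t4 (3c) ⇒ 3c, clock 38

step 4: A=load:t4 B=compute:t3 [compute-bound]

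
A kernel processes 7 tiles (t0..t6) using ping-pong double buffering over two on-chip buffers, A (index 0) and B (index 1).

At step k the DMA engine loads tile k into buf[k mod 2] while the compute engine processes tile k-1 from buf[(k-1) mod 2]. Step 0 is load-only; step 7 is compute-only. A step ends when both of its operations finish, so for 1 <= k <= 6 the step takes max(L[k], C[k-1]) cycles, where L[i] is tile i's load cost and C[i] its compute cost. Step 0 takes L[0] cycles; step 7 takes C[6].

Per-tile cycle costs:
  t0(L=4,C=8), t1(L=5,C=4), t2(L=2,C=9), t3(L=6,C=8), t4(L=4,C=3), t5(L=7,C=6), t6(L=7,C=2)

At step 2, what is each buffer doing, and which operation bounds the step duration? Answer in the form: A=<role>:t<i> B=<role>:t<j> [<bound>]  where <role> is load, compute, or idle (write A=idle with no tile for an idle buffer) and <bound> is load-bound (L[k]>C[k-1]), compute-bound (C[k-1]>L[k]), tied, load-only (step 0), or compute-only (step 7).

[0] DMA t0→A (4c) ∥ CU idle ⇒ 4c, clock 4
[1] DMA t1→B (5c) ∥ CU A:t0 (8c) ⇒ 8c, clock 12
[2] DMA t2→A (2c) ∥ CU B:t1 (4c) ⇒ 4c, clock 16
[3] DMA t3→B (6c) ∥ CU A:t2 (9c) ⇒ 9c, clock 25
[4] DMA t4→A (4c) ∥ CU B:t3 (8c) ⇒ 8c, clock 33
[5] DMA t5→B (7c) ∥ CU A:t4 (3c) ⇒ 7c, clock 40
[6] DMA t6→A (7c) ∥ CU B:t5 (6c) ⇒ 7c, clock 47
[7] DMA idle ∥ CU A:t6 (2c) ⇒ 2c, clock 49

step 2: A=load:t2 B=compute:t1 [compute-bound]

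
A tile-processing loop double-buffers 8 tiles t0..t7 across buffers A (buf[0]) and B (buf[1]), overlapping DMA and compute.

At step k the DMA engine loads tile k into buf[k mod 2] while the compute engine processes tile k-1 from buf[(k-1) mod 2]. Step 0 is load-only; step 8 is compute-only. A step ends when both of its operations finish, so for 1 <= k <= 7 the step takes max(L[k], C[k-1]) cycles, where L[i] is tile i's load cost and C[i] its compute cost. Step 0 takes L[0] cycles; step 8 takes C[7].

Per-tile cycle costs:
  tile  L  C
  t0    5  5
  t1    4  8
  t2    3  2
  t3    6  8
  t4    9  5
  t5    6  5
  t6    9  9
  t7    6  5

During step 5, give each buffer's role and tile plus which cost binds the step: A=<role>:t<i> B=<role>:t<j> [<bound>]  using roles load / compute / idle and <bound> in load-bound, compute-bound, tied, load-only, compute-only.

k=0 load=t0/5c comp=- wait=5 total=5
k=1 load=t1/4c comp=t0/5c wait=5 total=10
k=2 load=t2/3c comp=t1/8c wait=8 total=18
k=3 load=t3/6c comp=t2/2c wait=6 total=24
k=4 load=t4/9c comp=t3/8c wait=9 total=33
k=5 load=t5/6c comp=t4/5c wait=6 total=39
k=6 load=t6/9c comp=t5/5c wait=9 total=48
k=7 load=t7/6c comp=t6/9c wait=9 total=57
k=8 load=- comp=t7/5c wait=5 total=62

step 5: A=compute:t4 B=load:t5 [load-bound]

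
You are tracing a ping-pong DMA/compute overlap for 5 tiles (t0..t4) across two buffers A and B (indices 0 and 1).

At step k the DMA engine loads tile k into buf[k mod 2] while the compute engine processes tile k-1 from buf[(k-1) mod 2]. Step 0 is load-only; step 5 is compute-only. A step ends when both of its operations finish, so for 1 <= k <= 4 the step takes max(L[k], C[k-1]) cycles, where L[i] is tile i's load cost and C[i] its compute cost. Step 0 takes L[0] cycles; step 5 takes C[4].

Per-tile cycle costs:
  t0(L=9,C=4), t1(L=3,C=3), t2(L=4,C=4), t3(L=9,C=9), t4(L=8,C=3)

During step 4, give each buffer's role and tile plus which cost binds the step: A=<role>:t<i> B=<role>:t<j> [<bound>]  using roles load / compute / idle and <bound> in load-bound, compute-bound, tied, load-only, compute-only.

k=0 load=t0/9c comp=- wait=9 total=9
k=1 load=t1/3c comp=t0/4c wait=4 total=13
k=2 load=t2/4c comp=t1/3c wait=4 total=17
k=3 load=t3/9c comp=t2/4c wait=9 total=26
k=4 load=t4/8c comp=t3/9c wait=9 total=35
k=5 load=- comp=t4/3c wait=3 total=38

step 4: A=load:t4 B=compute:t3 [compute-bound]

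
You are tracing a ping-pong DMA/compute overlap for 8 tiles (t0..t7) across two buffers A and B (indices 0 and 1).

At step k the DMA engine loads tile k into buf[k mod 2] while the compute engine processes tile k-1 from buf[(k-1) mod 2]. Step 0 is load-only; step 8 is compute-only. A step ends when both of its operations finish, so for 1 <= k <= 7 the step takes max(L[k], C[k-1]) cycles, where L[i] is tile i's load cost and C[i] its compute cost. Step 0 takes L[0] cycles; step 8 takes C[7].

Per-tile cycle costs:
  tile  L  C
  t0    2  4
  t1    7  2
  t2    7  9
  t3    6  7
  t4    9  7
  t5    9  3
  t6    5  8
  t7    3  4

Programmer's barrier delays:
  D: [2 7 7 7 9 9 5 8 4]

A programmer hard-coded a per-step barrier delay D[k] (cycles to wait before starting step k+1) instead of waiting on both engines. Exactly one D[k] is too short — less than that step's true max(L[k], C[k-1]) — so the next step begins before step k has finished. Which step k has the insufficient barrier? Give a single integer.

hazard at step 3

k=0 barrier L[0]=2→2c, D[0]=2 ok
k=1 barrier max(L[1]=7,C[0]=4)→7c, D[1]=7 ok
k=2 barrier max(L[2]=7,C[1]=2)→7c, D[2]=7 ok
k=3 barrier max(L[3]=6,C[2]=9)→9c, D[3]=7 SHORT
k=4 barrier max(L[4]=9,C[3]=7)→9c, D[4]=9 ok
k=5 barrier max(L[5]=9,C[4]=7)→9c, D[5]=9 ok
k=6 barrier max(L[6]=5,C[5]=3)→5c, D[6]=5 ok
k=7 barrier max(L[7]=3,C[6]=8)→8c, D[7]=8 ok
k=8 barrier C[7]=4→4c, D[8]=4 ok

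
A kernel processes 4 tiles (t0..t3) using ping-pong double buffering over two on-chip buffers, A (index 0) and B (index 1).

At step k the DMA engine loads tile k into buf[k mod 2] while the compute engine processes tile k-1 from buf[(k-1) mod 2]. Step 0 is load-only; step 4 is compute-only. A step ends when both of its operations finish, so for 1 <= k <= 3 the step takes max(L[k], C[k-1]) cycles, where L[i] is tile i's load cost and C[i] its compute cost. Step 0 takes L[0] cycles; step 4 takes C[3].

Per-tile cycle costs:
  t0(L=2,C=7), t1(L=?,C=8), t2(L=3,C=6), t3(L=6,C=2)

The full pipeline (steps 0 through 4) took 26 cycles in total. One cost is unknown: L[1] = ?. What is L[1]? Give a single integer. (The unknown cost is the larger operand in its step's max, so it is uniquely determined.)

step 0 = dur = L[0]=2 = 2
step 1 = dur = max(L[1]=?, C[0]=7) = L[1]  (unknown; binding)
step 2 = dur = max(L[2]=3, C[1]=8) = 8
step 3 = dur = max(L[3]=6, C[2]=6) = 6
step 4 = dur = C[3]=2 = 2
sum of known step durations = 18
dur[1] = total - known = 26 - 18 = 8
L[1] is the binding max in step 1, so L[1] = dur[1] = 8

L[1] = 8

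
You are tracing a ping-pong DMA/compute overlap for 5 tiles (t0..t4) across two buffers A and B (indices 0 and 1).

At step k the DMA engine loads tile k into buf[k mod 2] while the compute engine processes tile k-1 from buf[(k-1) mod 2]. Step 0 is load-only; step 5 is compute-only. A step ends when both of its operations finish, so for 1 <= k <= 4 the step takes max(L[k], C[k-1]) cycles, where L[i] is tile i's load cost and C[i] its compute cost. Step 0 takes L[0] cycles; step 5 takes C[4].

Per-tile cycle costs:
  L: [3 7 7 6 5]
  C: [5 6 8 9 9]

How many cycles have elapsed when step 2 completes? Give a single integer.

end_cycle[2] = 17

[0] DMA t0→A (3c) ∥ CU idle ⇒ 3c, clock 3
[1] DMA t1→B (7c) ∥ CU A:t0 (5c) ⇒ 7c, clock 10
[2] DMA t2→A (7c) ∥ CU B:t1 (6c) ⇒ 7c, clock 17
[3] DMA t3→B (6c) ∥ CU A:t2 (8c) ⇒ 8c, clock 25
[4] DMA t4→A (5c) ∥ CU B:t3 (9c) ⇒ 9c, clock 34
[5] DMA idle ∥ CU A:t4 (9c) ⇒ 9c, clock 43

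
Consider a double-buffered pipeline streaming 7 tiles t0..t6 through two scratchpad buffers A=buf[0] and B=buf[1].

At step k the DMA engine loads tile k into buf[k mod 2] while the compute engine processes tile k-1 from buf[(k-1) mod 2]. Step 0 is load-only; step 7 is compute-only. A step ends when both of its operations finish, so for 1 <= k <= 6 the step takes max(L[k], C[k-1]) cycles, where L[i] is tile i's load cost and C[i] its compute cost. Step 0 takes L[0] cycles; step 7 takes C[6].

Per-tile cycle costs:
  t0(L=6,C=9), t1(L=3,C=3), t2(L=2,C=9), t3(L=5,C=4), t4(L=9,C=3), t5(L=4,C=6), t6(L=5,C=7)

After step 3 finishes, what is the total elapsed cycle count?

end_cycle[3] = 27

[0] DMA t0→A (6c) ∥ CU idle ⇒ 6c, clock 6
[1] DMA t1→B (3c) ∥ CU A:t0 (9c) ⇒ 9c, clock 15
[2] DMA t2→A (2c) ∥ CU B:t1 (3c) ⇒ 3c, clock 18
[3] DMA t3→B (5c) ∥ CU A:t2 (9c) ⇒ 9c, clock 27
[4] DMA t4→A (9c) ∥ CU B:t3 (4c) ⇒ 9c, clock 36
[5] DMA t5→B (4c) ∥ CU A:t4 (3c) ⇒ 4c, clock 40
[6] DMA t6→A (5c) ∥ CU B:t5 (6c) ⇒ 6c, clock 46
[7] DMA idle ∥ CU A:t6 (7c) ⇒ 7c, clock 53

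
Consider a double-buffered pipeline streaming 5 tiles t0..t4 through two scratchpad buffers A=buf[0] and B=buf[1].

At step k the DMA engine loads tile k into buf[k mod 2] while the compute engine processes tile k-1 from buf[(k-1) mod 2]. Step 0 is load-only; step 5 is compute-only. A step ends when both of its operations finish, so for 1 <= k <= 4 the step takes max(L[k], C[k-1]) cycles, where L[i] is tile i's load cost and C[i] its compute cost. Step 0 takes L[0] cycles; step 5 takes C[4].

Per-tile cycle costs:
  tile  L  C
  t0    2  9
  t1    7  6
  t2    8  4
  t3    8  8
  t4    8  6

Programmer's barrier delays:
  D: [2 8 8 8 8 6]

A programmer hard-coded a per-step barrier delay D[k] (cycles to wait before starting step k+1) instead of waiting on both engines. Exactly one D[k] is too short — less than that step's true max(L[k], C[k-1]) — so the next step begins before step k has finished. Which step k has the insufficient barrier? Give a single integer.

hazard at step 1

k=0 barrier L[0]=2→2c, D[0]=2 ok
k=1 barrier max(L[1]=7,C[0]=9)→9c, D[1]=8 SHORT
k=2 barrier max(L[2]=8,C[1]=6)→8c, D[2]=8 ok
k=3 barrier max(L[3]=8,C[2]=4)→8c, D[3]=8 ok
k=4 barrier max(L[4]=8,C[3]=8)→8c, D[4]=8 ok
k=5 barrier C[4]=6→6c, D[5]=6 ok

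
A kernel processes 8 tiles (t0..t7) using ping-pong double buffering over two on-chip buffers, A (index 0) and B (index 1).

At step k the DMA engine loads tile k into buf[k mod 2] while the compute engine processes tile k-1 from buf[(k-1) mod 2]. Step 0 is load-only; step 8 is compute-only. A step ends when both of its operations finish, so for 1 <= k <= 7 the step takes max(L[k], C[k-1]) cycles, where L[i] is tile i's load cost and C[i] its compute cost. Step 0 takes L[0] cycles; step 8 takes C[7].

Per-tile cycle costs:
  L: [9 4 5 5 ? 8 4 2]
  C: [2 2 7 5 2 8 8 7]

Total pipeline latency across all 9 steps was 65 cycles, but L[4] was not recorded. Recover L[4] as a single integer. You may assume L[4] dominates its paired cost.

step 0 = dur = L[0]=9 = 9
step 1 = dur = max(L[1]=4, C[0]=2) = 4
step 2 = dur = max(L[2]=5, C[1]=2) = 5
step 3 = dur = max(L[3]=5, C[2]=7) = 7
step 4 = dur = max(L[4]=?, C[3]=5) = L[4]  (unknown; binding)
step 5 = dur = max(L[5]=8, C[4]=2) = 8
step 6 = dur = max(L[6]=4, C[5]=8) = 8
step 7 = dur = max(L[7]=2, C[6]=8) = 8
step 8 = dur = C[7]=7 = 7
sum of known step durations = 56
dur[4] = total - known = 65 - 56 = 9
L[4] is the binding max in step 4, so L[4] = dur[4] = 9

L[4] = 9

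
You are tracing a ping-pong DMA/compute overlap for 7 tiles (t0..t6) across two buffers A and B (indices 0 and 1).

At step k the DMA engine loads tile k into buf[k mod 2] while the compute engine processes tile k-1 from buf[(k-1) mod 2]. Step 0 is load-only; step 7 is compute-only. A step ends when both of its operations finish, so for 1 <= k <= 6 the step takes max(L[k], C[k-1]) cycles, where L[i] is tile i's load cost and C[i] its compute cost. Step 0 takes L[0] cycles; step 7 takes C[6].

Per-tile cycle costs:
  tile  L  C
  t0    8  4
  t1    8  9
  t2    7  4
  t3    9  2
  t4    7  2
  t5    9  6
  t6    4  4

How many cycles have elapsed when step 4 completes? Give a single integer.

k=0 load=t0/8c comp=- wait=8 total=8
k=1 load=t1/8c comp=t0/4c wait=8 total=16
k=2 load=t2/7c comp=t1/9c wait=9 total=25
k=3 load=t3/9c comp=t2/4c wait=9 total=34
k=4 load=t4/7c comp=t3/2c wait=7 total=41
k=5 load=t5/9c comp=t4/2c wait=9 total=50
k=6 load=t6/4c comp=t5/6c wait=6 total=56
k=7 load=- comp=t6/4c wait=4 total=60

end_cycle[4] = 41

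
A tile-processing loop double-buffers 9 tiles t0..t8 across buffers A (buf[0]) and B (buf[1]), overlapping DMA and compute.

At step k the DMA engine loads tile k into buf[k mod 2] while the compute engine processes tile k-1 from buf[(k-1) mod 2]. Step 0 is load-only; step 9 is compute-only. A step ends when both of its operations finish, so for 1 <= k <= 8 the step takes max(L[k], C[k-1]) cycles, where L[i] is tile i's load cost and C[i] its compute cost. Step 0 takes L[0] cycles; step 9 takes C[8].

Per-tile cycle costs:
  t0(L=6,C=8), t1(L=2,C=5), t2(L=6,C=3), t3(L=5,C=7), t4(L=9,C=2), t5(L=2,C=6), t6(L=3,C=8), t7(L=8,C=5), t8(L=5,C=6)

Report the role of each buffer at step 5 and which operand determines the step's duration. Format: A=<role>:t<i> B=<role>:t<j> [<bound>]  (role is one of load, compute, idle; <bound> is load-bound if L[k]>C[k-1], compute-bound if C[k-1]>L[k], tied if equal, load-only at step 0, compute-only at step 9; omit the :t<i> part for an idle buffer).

step 5: A=compute:t4 B=load:t5 [tied]

step 0: L[0]=6 → dur=6, Σ=6 | A=load:t0 B=idle [load-only]
step 1: L[1]=2 C[0]=8 → dur=8, Σ=14 | A=compute:t0 B=load:t1 [compute-bound]
step 2: L[2]=6 C[1]=5 → dur=6, Σ=20 | A=load:t2 B=compute:t1 [load-bound]
step 3: L[3]=5 C[2]=3 → dur=5, Σ=25 | A=compute:t2 B=load:t3 [load-bound]
step 4: L[4]=9 C[3]=7 → dur=9, Σ=34 | A=load:t4 B=compute:t3 [load-bound]
step 5: L[5]=2 C[4]=2 → dur=2, Σ=36 | A=compute:t4 B=load:t5 [tied]
step 6: L[6]=3 C[5]=6 → dur=6, Σ=42 | A=load:t6 B=compute:t5 [compute-bound]
step 7: L[7]=8 C[6]=8 → dur=8, Σ=50 | A=compute:t6 B=load:t7 [tied]
step 8: L[8]=5 C[7]=5 → dur=5, Σ=55 | A=load:t8 B=compute:t7 [tied]
step 9: C[8]=6 → dur=6, Σ=61 | A=compute:t8 B=idle [compute-only]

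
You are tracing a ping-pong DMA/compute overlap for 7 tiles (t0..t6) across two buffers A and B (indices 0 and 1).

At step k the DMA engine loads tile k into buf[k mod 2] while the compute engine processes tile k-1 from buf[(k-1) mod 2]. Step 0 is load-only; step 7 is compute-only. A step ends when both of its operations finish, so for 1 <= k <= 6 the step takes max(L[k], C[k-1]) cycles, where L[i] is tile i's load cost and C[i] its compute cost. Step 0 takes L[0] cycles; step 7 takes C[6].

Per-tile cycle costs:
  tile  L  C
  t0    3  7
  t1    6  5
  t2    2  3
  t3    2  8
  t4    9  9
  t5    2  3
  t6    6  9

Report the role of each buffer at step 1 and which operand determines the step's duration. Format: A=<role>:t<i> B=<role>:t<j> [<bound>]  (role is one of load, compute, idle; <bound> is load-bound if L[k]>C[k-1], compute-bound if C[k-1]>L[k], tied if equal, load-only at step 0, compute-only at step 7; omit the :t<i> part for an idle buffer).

step 0: L[0]=3 → dur=3, Σ=3 | A=load:t0 B=idle [load-only]
step 1: L[1]=6 C[0]=7 → dur=7, Σ=10 | A=compute:t0 B=load:t1 [compute-bound]
step 2: L[2]=2 C[1]=5 → dur=5, Σ=15 | A=load:t2 B=compute:t1 [compute-bound]
step 3: L[3]=2 C[2]=3 → dur=3, Σ=18 | A=compute:t2 B=load:t3 [compute-bound]
step 4: L[4]=9 C[3]=8 → dur=9, Σ=27 | A=load:t4 B=compute:t3 [load-bound]
step 5: L[5]=2 C[4]=9 → dur=9, Σ=36 | A=compute:t4 B=load:t5 [compute-bound]
step 6: L[6]=6 C[5]=3 → dur=6, Σ=42 | A=load:t6 B=compute:t5 [load-bound]
step 7: C[6]=9 → dur=9, Σ=51 | A=compute:t6 B=idle [compute-only]

step 1: A=compute:t0 B=load:t1 [compute-bound]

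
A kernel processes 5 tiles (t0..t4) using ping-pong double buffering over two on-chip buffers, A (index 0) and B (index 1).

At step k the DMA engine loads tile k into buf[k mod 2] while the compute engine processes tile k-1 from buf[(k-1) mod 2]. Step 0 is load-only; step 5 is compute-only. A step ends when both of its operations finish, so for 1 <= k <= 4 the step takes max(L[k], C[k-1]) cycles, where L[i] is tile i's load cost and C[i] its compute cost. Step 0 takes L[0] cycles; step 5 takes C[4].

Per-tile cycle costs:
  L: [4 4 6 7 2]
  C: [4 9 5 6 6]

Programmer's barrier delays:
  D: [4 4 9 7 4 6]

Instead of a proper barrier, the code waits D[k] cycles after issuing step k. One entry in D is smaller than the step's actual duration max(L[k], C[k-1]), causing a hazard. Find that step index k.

hazard at step 4

[0] required=L[0]=4=4 vs D=4 ok
[1] required=max(L[1]=4,C[0]=4)=4 vs D=4 ok
[2] required=max(L[2]=6,C[1]=9)=9 vs D=9 ok
[3] required=max(L[3]=7,C[2]=5)=7 vs D=7 ok
[4] required=max(L[4]=2,C[3]=6)=6 vs D=4 SHORT
[5] required=C[4]=6=6 vs D=6 ok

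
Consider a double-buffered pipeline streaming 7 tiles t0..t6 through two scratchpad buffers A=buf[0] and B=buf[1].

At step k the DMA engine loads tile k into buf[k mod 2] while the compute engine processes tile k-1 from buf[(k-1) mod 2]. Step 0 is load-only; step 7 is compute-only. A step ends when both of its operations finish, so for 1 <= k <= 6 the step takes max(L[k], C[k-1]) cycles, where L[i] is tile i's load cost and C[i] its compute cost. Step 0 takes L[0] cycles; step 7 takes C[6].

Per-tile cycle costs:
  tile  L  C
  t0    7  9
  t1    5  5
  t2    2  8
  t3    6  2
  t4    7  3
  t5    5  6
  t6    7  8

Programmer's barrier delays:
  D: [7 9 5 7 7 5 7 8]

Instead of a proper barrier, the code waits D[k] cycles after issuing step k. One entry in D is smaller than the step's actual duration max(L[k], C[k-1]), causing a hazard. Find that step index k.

[0] required=L[0]=7=7 vs D=7 ok
[1] required=max(L[1]=5,C[0]=9)=9 vs D=9 ok
[2] required=max(L[2]=2,C[1]=5)=5 vs D=5 ok
[3] required=max(L[3]=6,C[2]=8)=8 vs D=7 SHORT
[4] required=max(L[4]=7,C[3]=2)=7 vs D=7 ok
[5] required=max(L[5]=5,C[4]=3)=5 vs D=5 ok
[6] required=max(L[6]=7,C[5]=6)=7 vs D=7 ok
[7] required=C[6]=8=8 vs D=8 ok

hazard at step 3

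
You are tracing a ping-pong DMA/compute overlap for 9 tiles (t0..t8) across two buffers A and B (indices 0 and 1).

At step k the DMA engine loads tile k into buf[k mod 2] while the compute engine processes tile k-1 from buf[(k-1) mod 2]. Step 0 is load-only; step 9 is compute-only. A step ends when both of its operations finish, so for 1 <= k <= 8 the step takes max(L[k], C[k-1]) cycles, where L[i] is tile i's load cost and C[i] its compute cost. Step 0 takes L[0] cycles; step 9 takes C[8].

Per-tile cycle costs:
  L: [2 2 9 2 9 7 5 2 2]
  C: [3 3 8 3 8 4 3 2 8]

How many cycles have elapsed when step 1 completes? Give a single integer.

end_cycle[1] = 5

k=0 load=t0/2c comp=- wait=2 total=2
k=1 load=t1/2c comp=t0/3c wait=3 total=5
k=2 load=t2/9c comp=t1/3c wait=9 total=14
k=3 load=t3/2c comp=t2/8c wait=8 total=22
k=4 load=t4/9c comp=t3/3c wait=9 total=31
k=5 load=t5/7c comp=t4/8c wait=8 total=39
k=6 load=t6/5c comp=t5/4c wait=5 total=44
k=7 load=t7/2c comp=t6/3c wait=3 total=47
k=8 load=t8/2c comp=t7/2c wait=2 total=49
k=9 load=- comp=t8/8c wait=8 total=57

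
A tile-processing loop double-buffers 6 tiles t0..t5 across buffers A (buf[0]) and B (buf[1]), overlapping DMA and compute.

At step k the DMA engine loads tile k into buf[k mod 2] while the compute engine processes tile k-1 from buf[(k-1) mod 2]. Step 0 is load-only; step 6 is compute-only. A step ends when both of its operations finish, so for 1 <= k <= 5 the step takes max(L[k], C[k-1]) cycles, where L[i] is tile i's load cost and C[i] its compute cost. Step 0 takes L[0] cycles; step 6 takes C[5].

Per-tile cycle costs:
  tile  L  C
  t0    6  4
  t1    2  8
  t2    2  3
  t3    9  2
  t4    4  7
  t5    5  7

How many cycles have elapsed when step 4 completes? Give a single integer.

end_cycle[4] = 31

  0. 6=6c; end=6; A:t0 B:-
  1. max(2,4)=4c; end=10; A:t0 B:t1
  2. max(2,8)=8c; end=18; A:t2 B:t1
  3. max(9,3)=9c; end=27; A:t2 B:t3
  4. max(4,2)=4c; end=31; A:t4 B:t3
  5. max(5,7)=7c; end=38; A:t4 B:t5
  6. 7=7c; end=45; A:t4 B:t5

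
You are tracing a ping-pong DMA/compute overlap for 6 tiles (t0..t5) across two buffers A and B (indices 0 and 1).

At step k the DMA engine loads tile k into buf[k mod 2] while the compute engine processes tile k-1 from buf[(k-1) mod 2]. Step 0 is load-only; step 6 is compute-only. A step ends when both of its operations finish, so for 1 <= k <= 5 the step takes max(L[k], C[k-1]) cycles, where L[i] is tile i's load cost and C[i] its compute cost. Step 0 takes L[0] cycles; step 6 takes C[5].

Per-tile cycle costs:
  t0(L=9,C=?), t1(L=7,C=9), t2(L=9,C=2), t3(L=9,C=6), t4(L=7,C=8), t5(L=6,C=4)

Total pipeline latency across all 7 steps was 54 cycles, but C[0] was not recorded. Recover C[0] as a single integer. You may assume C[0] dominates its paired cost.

step 0 | dur = L[0]=9 = 9
step 1 | dur = max(L[1]=7, C[0]=?) = C[0]  (unknown; binding)
step 2 | dur = max(L[2]=9, C[1]=9) = 9
step 3 | dur = max(L[3]=9, C[2]=2) = 9
step 4 | dur = max(L[4]=7, C[3]=6) = 7
step 5 | dur = max(L[5]=6, C[4]=8) = 8
step 6 | dur = C[5]=4 = 4
sum of known step durations = 46
dur[1] = total - known = 54 - 46 = 8
C[0] is the binding max in step 1, so C[0] = dur[1] = 8

C[0] = 8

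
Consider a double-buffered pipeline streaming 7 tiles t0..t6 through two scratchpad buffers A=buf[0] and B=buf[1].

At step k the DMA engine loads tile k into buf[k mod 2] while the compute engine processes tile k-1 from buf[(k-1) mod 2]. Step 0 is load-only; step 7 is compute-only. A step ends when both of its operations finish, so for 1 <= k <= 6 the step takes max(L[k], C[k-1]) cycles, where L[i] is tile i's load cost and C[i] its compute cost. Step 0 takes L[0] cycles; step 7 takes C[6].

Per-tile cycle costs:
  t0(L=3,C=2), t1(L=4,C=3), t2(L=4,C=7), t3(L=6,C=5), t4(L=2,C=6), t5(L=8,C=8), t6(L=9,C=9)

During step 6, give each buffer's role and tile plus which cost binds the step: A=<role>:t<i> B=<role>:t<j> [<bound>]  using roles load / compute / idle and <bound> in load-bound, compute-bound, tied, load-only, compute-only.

[0] DMA t0→A (3c) ∥ CU idle ⇒ 3c, clock 3
[1] DMA t1→B (4c) ∥ CU A:t0 (2c) ⇒ 4c, clock 7
[2] DMA t2→A (4c) ∥ CU B:t1 (3c) ⇒ 4c, clock 11
[3] DMA t3→B (6c) ∥ CU A:t2 (7c) ⇒ 7c, clock 18
[4] DMA t4→A (2c) ∥ CU B:t3 (5c) ⇒ 5c, clock 23
[5] DMA t5→B (8c) ∥ CU A:t4 (6c) ⇒ 8c, clock 31
[6] DMA t6→A (9c) ∥ CU B:t5 (8c) ⇒ 9c, clock 40
[7] DMA idle ∥ CU A:t6 (9c) ⇒ 9c, clock 49

step 6: A=load:t6 B=compute:t5 [load-bound]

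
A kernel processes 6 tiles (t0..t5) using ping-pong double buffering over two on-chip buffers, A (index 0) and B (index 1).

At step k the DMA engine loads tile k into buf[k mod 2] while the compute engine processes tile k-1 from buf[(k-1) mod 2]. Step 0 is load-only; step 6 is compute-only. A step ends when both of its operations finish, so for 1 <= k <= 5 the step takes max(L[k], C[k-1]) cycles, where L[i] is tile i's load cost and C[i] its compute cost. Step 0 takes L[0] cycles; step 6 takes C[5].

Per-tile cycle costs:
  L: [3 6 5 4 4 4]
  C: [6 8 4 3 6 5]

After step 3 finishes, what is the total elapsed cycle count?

end_cycle[3] = 21

step 0: L[0]=3 → dur=3, Σ=3 | A=load:t0 B=idle [load-only]
step 1: L[1]=6 C[0]=6 → dur=6, Σ=9 | A=compute:t0 B=load:t1 [tied]
step 2: L[2]=5 C[1]=8 → dur=8, Σ=17 | A=load:t2 B=compute:t1 [compute-bound]
step 3: L[3]=4 C[2]=4 → dur=4, Σ=21 | A=compute:t2 B=load:t3 [tied]
step 4: L[4]=4 C[3]=3 → dur=4, Σ=25 | A=load:t4 B=compute:t3 [load-bound]
step 5: L[5]=4 C[4]=6 → dur=6, Σ=31 | A=compute:t4 B=load:t5 [compute-bound]
step 6: C[5]=5 → dur=5, Σ=36 | A=idle B=compute:t5 [compute-only]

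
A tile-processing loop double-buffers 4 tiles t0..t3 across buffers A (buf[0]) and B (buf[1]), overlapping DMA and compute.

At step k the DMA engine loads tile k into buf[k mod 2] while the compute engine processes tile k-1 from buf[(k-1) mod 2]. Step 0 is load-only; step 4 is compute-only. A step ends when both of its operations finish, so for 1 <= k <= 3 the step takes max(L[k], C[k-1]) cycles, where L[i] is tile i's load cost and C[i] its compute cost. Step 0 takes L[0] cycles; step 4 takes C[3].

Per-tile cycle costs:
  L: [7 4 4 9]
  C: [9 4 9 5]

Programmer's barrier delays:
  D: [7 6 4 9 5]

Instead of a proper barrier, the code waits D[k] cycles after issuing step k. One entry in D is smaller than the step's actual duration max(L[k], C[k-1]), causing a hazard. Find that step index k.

hazard at step 1

[0] required=L[0]=7=7 vs D=7 ok
[1] required=max(L[1]=4,C[0]=9)=9 vs D=6 SHORT
[2] required=max(L[2]=4,C[1]=4)=4 vs D=4 ok
[3] required=max(L[3]=9,C[2]=9)=9 vs D=9 ok
[4] required=C[3]=5=5 vs D=5 ok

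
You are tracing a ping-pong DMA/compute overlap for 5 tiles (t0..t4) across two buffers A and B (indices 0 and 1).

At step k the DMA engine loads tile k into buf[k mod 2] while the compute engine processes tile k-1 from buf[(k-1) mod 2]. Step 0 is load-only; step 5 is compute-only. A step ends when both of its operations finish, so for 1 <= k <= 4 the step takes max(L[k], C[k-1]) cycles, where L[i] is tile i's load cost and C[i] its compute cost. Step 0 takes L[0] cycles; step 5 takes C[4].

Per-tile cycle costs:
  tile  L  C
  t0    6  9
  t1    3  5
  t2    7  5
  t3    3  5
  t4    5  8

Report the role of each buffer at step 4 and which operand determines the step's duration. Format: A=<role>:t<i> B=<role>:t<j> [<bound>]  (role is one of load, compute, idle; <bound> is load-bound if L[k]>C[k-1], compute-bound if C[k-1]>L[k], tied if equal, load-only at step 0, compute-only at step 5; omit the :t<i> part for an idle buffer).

step 4: A=load:t4 B=compute:t3 [tied]

[0] DMA t0→A (6c) ∥ CU idle ⇒ 6c, clock 6
[1] DMA t1→B (3c) ∥ CU A:t0 (9c) ⇒ 9c, clock 15
[2] DMA t2→A (7c) ∥ CU B:t1 (5c) ⇒ 7c, clock 22
[3] DMA t3→B (3c) ∥ CU A:t2 (5c) ⇒ 5c, clock 27
[4] DMA t4→A (5c) ∥ CU B:t3 (5c) ⇒ 5c, clock 32
[5] DMA idle ∥ CU A:t4 (8c) ⇒ 8c, clock 40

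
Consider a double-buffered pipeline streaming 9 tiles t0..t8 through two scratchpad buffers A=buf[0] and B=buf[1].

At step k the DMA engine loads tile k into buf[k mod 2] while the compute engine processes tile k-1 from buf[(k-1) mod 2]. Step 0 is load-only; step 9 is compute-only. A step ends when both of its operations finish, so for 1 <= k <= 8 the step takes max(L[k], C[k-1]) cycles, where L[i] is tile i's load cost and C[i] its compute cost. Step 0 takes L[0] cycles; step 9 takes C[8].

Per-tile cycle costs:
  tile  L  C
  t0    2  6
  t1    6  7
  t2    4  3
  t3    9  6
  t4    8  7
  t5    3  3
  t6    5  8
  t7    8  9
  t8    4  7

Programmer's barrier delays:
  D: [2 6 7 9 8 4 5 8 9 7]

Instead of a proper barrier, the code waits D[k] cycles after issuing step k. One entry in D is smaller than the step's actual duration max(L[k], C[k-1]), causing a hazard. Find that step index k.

[0] required=L[0]=2=2 vs D=2 ok
[1] required=max(L[1]=6,C[0]=6)=6 vs D=6 ok
[2] required=max(L[2]=4,C[1]=7)=7 vs D=7 ok
[3] required=max(L[3]=9,C[2]=3)=9 vs D=9 ok
[4] required=max(L[4]=8,C[3]=6)=8 vs D=8 ok
[5] required=max(L[5]=3,C[4]=7)=7 vs D=4 SHORT
[6] required=max(L[6]=5,C[5]=3)=5 vs D=5 ok
[7] required=max(L[7]=8,C[6]=8)=8 vs D=8 ok
[8] required=max(L[8]=4,C[7]=9)=9 vs D=9 ok
[9] required=C[8]=7=7 vs D=7 ok

hazard at step 5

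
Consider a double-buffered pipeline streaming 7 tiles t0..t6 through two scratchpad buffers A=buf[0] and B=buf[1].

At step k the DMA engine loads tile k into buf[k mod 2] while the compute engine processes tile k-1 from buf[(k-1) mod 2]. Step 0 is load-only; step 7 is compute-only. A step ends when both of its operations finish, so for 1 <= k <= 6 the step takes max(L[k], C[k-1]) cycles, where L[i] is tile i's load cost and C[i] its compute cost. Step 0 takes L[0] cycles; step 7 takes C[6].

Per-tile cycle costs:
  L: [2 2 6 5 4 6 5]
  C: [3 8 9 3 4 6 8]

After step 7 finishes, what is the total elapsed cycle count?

  0. 2=2c; end=2; A:t0 B:-
  1. max(2,3)=3c; end=5; A:t0 B:t1
  2. max(6,8)=8c; end=13; A:t2 B:t1
  3. max(5,9)=9c; end=22; A:t2 B:t3
  4. max(4,3)=4c; end=26; A:t4 B:t3
  5. max(6,4)=6c; end=32; A:t4 B:t5
  6. max(5,6)=6c; end=38; A:t6 B:t5
  7. 8=8c; end=46; A:t6 B:t5

end_cycle[7] = 46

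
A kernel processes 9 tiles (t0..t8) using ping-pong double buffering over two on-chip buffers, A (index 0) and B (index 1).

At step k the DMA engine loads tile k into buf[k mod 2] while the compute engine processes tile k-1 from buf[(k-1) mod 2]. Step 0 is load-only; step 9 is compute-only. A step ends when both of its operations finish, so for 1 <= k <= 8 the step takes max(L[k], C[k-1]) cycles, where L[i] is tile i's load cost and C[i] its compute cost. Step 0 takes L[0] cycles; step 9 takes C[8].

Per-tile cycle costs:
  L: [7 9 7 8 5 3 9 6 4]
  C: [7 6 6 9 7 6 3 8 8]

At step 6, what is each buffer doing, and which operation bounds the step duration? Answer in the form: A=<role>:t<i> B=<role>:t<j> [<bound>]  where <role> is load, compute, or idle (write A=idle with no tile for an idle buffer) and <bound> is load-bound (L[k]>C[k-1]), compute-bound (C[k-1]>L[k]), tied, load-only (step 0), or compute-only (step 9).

  0. 7=7c; end=7; A:t0 B:-
  1. max(9,7)=9c; end=16; A:t0 B:t1
  2. max(7,6)=7c; end=23; A:t2 B:t1
  3. max(8,6)=8c; end=31; A:t2 B:t3
  4. max(5,9)=9c; end=40; A:t4 B:t3
  5. max(3,7)=7c; end=47; A:t4 B:t5
  6. max(9,6)=9c; end=56; A:t6 B:t5
  7. max(6,3)=6c; end=62; A:t6 B:t7
  8. max(4,8)=8c; end=70; A:t8 B:t7
  9. 8=8c; end=78; A:t8 B:t7

step 6: A=load:t6 B=compute:t5 [load-bound]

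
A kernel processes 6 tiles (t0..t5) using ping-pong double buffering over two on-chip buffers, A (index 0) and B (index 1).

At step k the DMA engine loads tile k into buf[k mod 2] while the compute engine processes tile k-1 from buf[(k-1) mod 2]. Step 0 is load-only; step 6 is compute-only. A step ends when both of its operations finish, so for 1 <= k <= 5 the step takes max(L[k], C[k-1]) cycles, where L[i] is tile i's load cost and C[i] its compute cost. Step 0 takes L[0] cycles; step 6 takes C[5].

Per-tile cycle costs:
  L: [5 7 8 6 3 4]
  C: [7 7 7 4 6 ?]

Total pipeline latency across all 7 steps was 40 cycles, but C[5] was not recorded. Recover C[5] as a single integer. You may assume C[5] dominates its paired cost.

C[5] = 3

step 0 = dur = L[0]=5 = 5
step 1 = dur = max(L[1]=7, C[0]=7) = 7
step 2 = dur = max(L[2]=8, C[1]=7) = 8
step 3 = dur = max(L[3]=6, C[2]=7) = 7
step 4 = dur = max(L[4]=3, C[3]=4) = 4
step 5 = dur = max(L[5]=4, C[4]=6) = 6
step 6 = dur = C[5]=? = C[5]  (unknown; binding)
sum of known step durations = 37
dur[6] = total - known = 40 - 37 = 3
C[5] is the binding max in step 6, so C[5] = dur[6] = 3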